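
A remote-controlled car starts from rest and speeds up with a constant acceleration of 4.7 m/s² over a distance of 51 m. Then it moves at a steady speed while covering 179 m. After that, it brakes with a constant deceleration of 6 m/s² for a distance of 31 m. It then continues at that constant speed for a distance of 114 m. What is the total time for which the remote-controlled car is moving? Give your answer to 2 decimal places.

Phase 1 (accelerating): v₀ = 0 m/s, a = 4.7 m/s².
v² = v₀² + 2aΔx = 0² + 2·4.7·51 = 479 → v = 21.9 m/s
t = (v − v₀)/a = (21.9 − 0)/4.7 = 4.66 s

Phase 2 (constant speed): v₀ = 21.9 m/s, a = 0 m/s².
Constant speed: t = d/v = 179/21.9 = 8.18 s

Phase 3 (decelerating): v₀ = 21.9 m/s, a = -6 m/s².
v² = v₀² + 2aΔx = 21.9² + 2·-6·31 = 107 → v = 10.4 m/s
t = (v − v₀)/a = (10.4 − 21.9)/-6 = 1.92 s

Phase 4 (constant speed): v₀ = 10.4 m/s, a = 0 m/s².
Constant speed: t = d/v = 114/10.4 = 11.0 s
Total time = 4.66 + 8.18 + 1.92 + 11.0 = 25.8 s

25.76 s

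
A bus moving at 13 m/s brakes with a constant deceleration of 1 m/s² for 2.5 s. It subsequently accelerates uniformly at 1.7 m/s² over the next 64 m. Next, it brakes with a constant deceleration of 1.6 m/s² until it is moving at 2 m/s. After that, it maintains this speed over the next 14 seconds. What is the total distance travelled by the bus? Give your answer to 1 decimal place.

222.6 m

Phase 1 (decelerating): v₀ = 13.0 m/s, a = -1 m/s².
v = v₀ + at = 13.0 + (-1)(2.5) = 10.5 m/s
Δx = v₀t + ½at² = 13.0·2.5 + 0.5·-1·2.5² = 29.4 m

Phase 2 (accelerating): v₀ = 10.5 m/s, a = 1.7 m/s².
v² = v₀² + 2aΔx = 10.5² + 2·1.7·64 = 328 → v = 18.1 m/s
t = (v − v₀)/a = (18.1 − 10.5)/1.7 = 4.47 s

Phase 3 (decelerating): v₀ = 18.1 m/s, a = -1.6 m/s².
v = v₀ + at → t = (2 − 18.1) / -1.6 = 10.1 s
v² = v₀² + 2aΔx → Δx = (2² − 18.1²)/(2·-1.6) = 101 m

Phase 4 (constant speed): v₀ = 2.00 m/s, a = 0 m/s².
v = v₀ + at = 2.00 + (0)(14) = 2.00 m/s
Δx = v₀t + ½at² = 2.00·14 + 0.5·0·14² = 28.0 m
Total distance = 29.4 + 64.0 + 101 + 28.0 = 223 m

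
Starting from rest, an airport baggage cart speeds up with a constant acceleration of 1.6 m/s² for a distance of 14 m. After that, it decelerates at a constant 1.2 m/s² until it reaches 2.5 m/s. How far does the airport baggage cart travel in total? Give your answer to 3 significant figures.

Phase 1 (accelerating): v₀ = 0 m/s, a = 1.6 m/s².
v² = v₀² + 2aΔx = 0² + 2·1.6·14 = 44.8 → v = 6.69 m/s
t = (v − v₀)/a = (6.69 − 0)/1.6 = 4.18 s

Phase 2 (decelerating): v₀ = 6.69 m/s, a = -1.2 m/s².
v = v₀ + at → t = (2.5 − 6.69) / -1.2 = 3.49 s
v² = v₀² + 2aΔx → Δx = (2.5² − 6.69²)/(2·-1.2) = 16.1 m
Total distance = 14.0 + 16.1 = 30.1 m

30.1 m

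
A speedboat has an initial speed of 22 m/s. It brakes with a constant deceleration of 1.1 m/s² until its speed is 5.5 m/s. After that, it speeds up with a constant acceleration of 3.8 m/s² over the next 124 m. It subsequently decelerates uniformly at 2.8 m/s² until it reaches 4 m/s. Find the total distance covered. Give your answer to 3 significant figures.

501 m

Phase 1 (decelerating): v₀ = 22.0 m/s, a = -1.1 m/s².
v = v₀ + at → t = (5.5 − 22.0) / -1.1 = 15.0 s
v² = v₀² + 2aΔx → Δx = (5.5² − 22.0²)/(2·-1.1) = 206 m

Phase 2 (accelerating): v₀ = 5.50 m/s, a = 3.8 m/s².
v² = v₀² + 2aΔx = 5.50² + 2·3.8·124 = 973 → v = 31.2 m/s
t = (v − v₀)/a = (31.2 − 5.50)/3.8 = 6.76 s

Phase 3 (decelerating): v₀ = 31.2 m/s, a = -2.8 m/s².
v = v₀ + at → t = (4 − 31.2) / -2.8 = 9.71 s
v² = v₀² + 2aΔx → Δx = (4² − 31.2²)/(2·-2.8) = 171 m
Total distance = 206 + 124 + 171 = 501 m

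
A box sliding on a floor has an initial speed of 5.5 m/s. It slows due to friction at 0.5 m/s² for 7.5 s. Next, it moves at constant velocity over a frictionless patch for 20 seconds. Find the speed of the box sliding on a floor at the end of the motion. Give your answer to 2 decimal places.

Phase 1 (decelerating): v₀ = 5.50 m/s, a = -0.5 m/s².
v = v₀ + at = 5.50 + (-0.5)(7.5) = 1.75 m/s
Δx = v₀t + ½at² = 5.50·7.5 + 0.5·-0.5·7.5² = 27.2 m

Phase 2 (constant speed): v₀ = 1.75 m/s, a = 0 m/s².
v = v₀ + at = 1.75 + (0)(20) = 1.75 m/s
Δx = v₀t + ½at² = 1.75·20 + 0.5·0·20² = 35.0 m
Final speed = 1.75 m/s

1.75 m/s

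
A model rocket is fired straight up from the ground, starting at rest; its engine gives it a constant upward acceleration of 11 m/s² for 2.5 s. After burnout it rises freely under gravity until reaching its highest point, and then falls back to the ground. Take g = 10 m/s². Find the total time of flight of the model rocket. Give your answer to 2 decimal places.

Phase 1 (powered ascent): v₀ = 0 m/s, a = 11 m/s².
v = v₀ + at = 0 + (11)(2.5) = 27.5 m/s
Δx = v₀t + ½at² = 0·2.5 + 0.5·11·2.5² = 34.4 m

Phase 2 (coasting upward): v₀ = 27.5 m/s, a = -10 m/s².
v = v₀ + at → t = (0 − 27.5) / -10 = 2.75 s
v² = v₀² + 2aΔx → Δx = (0² − 27.5²)/(2·-10) = 37.8 m

Phase 3 (free fall): v₀ = 0 m/s, a = -10 m/s².
Falls 72.2 m from rest: t = √(2·72.2/10) = 3.80 s; v = g·t = 38.0 m/s.
Total time = 2.50 + 2.75 + 3.80 = 9.05 s

9.05 s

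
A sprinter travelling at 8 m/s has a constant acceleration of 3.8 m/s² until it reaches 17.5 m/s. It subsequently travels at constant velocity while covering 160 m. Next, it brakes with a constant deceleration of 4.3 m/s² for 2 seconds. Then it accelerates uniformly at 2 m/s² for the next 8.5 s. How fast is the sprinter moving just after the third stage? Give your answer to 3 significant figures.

Phase 1 (accelerating): v₀ = 8.00 m/s, a = 3.8 m/s².
v = v₀ + at → t = (17.5 − 8.00) / 3.8 = 2.50 s
v² = v₀² + 2aΔx → Δx = (17.5² − 8.00²)/(2·3.8) = 31.9 m

Phase 2 (constant speed): v₀ = 17.5 m/s, a = 0 m/s².
Constant speed: t = d/v = 160/17.5 = 9.14 s

Phase 3 (decelerating): v₀ = 17.5 m/s, a = -4.3 m/s².
v = v₀ + at = 17.5 + (-4.3)(2) = 8.90 m/s
Δx = v₀t + ½at² = 17.5·2 + 0.5·-4.3·2² = 26.4 m
Speed at end of phase 3 = 8.90 m/s

8.90 m/s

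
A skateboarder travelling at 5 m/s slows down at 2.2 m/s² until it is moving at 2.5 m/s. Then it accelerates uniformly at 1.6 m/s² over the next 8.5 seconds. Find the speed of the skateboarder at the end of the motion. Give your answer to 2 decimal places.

Phase 1 (decelerating): v₀ = 5.00 m/s, a = -2.2 m/s².
v = v₀ + at → t = (2.5 − 5.00) / -2.2 = 1.14 s
v² = v₀² + 2aΔx → Δx = (2.5² − 5.00²)/(2·-2.2) = 4.26 m

Phase 2 (accelerating): v₀ = 2.50 m/s, a = 1.6 m/s².
v = v₀ + at = 2.50 + (1.6)(8.5) = 16.1 m/s
Δx = v₀t + ½at² = 2.50·8.5 + 0.5·1.6·8.5² = 79.1 m
Final speed = 16.1 m/s

16.10 m/s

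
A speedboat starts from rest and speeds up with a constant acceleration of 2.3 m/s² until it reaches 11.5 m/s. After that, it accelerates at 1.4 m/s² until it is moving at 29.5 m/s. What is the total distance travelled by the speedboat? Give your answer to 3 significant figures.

292 m

Phase 1 (accelerating): v₀ = 0 m/s, a = 2.3 m/s².
v = v₀ + at → t = (11.5 − 0) / 2.3 = 5.00 s
v² = v₀² + 2aΔx → Δx = (11.5² − 0²)/(2·2.3) = 28.8 m

Phase 2 (accelerating): v₀ = 11.5 m/s, a = 1.4 m/s².
v = v₀ + at → t = (29.5 − 11.5) / 1.4 = 12.9 s
v² = v₀² + 2aΔx → Δx = (29.5² − 11.5²)/(2·1.4) = 264 m
Total distance = 28.8 + 264 = 292 m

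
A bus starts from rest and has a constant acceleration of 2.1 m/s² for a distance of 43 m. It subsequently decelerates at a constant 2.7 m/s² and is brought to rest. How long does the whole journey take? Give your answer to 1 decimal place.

11.4 s

Phase 1 (accelerating): v₀ = 0 m/s, a = 2.1 m/s².
v² = v₀² + 2aΔx = 0² + 2·2.1·43 = 181 → v = 13.4 m/s
t = (v − v₀)/a = (13.4 − 0)/2.1 = 6.40 s

Phase 2 (decelerating): v₀ = 13.4 m/s, a = -2.7 m/s².
v = v₀ + at → t = (0 − 13.4) / -2.7 = 4.98 s
v² = v₀² + 2aΔx → Δx = (0² − 13.4²)/(2·-2.7) = 33.4 m
Total time = 6.40 + 4.98 = 11.4 s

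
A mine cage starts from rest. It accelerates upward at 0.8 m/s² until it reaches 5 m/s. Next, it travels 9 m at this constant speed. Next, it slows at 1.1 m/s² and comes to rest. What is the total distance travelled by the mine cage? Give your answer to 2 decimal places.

35.99 m

Phase 1 (accelerating): v₀ = 0 m/s, a = 0.8 m/s².
v = v₀ + at → t = (5 − 0) / 0.8 = 6.25 s
v² = v₀² + 2aΔx → Δx = (5² − 0²)/(2·0.8) = 15.6 m

Phase 2 (constant speed): v₀ = 5.00 m/s, a = 0 m/s².
Constant speed: t = d/v = 9/5.00 = 1.80 s

Phase 3 (decelerating): v₀ = 5.00 m/s, a = -1.1 m/s².
v = v₀ + at → t = (0 − 5.00) / -1.1 = 4.55 s
v² = v₀² + 2aΔx → Δx = (0² − 5.00²)/(2·-1.1) = 11.4 m
Total distance = 15.6 + 9.00 + 11.4 = 36.0 m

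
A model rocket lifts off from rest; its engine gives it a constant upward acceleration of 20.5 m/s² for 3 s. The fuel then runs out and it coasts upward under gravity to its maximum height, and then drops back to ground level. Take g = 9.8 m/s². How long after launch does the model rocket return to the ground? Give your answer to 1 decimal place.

16.9 s

Phase 1 (powered ascent): v₀ = 0 m/s, a = 20.5 m/s².
v = v₀ + at = 0 + (20.5)(3) = 61.5 m/s
Δx = v₀t + ½at² = 0·3 + 0.5·20.5·3² = 92.2 m

Phase 2 (coasting upward): v₀ = 61.5 m/s, a = -9.8 m/s².
v = v₀ + at → t = (0 − 61.5) / -9.8 = 6.28 s
v² = v₀² + 2aΔx → Δx = (0² − 61.5²)/(2·-9.8) = 193 m

Phase 3 (free fall): v₀ = 0 m/s, a = -9.8 m/s².
Falls 285 m from rest: t = √(2·285/9.8) = 7.63 s; v = g·t = 74.8 m/s.
Total time = 3.00 + 6.28 + 7.63 = 16.9 s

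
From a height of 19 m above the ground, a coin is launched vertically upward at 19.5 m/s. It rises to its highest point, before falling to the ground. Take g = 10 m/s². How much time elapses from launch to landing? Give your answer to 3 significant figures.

Phase 1 (rising): v₀ = 19.5 m/s, a = -10 m/s².
v = v₀ + at → t = (0 − 19.5) / -10 = 1.95 s
v² = v₀² + 2aΔx → Δx = (0² − 19.5²)/(2·-10) = 19.0 m

Phase 2 (falling): v₀ = 0 m/s, a = -10 m/s².
Falls 38.0 m from rest: t = √(2·38.0/10) = 2.76 s; v = g·t = 27.6 m/s.
Total time = 1.95 + 2.76 = 4.71 s

4.71 s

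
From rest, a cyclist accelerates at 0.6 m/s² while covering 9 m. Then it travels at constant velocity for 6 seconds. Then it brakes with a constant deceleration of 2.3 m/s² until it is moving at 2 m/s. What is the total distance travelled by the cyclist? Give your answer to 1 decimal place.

30.2 m

Phase 1 (accelerating): v₀ = 0 m/s, a = 0.6 m/s².
v² = v₀² + 2aΔx = 0² + 2·0.6·9 = 10.8 → v = 3.29 m/s
t = (v − v₀)/a = (3.29 − 0)/0.6 = 5.48 s

Phase 2 (constant speed): v₀ = 3.29 m/s, a = 0 m/s².
v = v₀ + at = 3.29 + (0)(6) = 3.29 m/s
Δx = v₀t + ½at² = 3.29·6 + 0.5·0·6² = 19.7 m

Phase 3 (decelerating): v₀ = 3.29 m/s, a = -2.3 m/s².
v = v₀ + at → t = (2 − 3.29) / -2.3 = 0.559 s
v² = v₀² + 2aΔx → Δx = (2² − 3.29²)/(2·-2.3) = 1.48 m
Total distance = 9.00 + 19.7 + 1.48 = 30.2 m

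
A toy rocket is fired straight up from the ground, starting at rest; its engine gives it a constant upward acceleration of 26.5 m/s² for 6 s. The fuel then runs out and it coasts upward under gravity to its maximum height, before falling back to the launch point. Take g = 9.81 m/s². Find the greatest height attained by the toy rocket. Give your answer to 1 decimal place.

Phase 1 (powered ascent): v₀ = 0 m/s, a = 26.5 m/s².
v = v₀ + at = 0 + (26.5)(6) = 159 m/s
Δx = v₀t + ½at² = 0·6 + 0.5·26.5·6² = 477 m

Phase 2 (coasting upward): v₀ = 159 m/s, a = -9.81 m/s².
v = v₀ + at → t = (0 − 159) / -9.81 = 16.2 s
v² = v₀² + 2aΔx → Δx = (0² − 159²)/(2·-9.81) = 1290 m
Maximum height = 477 + 1290 = 1770 m

1765.5 m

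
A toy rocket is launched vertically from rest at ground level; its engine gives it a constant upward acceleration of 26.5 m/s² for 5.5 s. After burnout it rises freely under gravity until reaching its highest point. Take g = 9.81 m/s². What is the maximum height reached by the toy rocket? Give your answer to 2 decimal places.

Phase 1 (powered ascent): v₀ = 0 m/s, a = 26.5 m/s².
v = v₀ + at = 0 + (26.5)(5.5) = 146 m/s
Δx = v₀t + ½at² = 0·5.5 + 0.5·26.5·5.5² = 401 m

Phase 2 (coasting upward): v₀ = 146 m/s, a = -9.81 m/s².
v = v₀ + at → t = (0 − 146) / -9.81 = 14.9 s
v² = v₀² + 2aΔx → Δx = (0² − 146²)/(2·-9.81) = 1080 m
Maximum height = 401 + 1080 = 1480 m

1483.54 m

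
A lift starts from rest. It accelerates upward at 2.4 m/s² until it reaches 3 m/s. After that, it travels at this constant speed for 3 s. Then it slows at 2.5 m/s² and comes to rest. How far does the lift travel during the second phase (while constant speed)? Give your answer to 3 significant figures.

9.00 m

Phase 1 (accelerating): v₀ = 0 m/s, a = 2.4 m/s².
v = v₀ + at → t = (3 − 0) / 2.4 = 1.25 s
v² = v₀² + 2aΔx → Δx = (3² − 0²)/(2·2.4) = 1.88 m

Phase 2 (constant speed): v₀ = 3.00 m/s, a = 0 m/s².
v = v₀ + at = 3.00 + (0)(3) = 3.00 m/s
Δx = v₀t + ½at² = 3.00·3 + 0.5·0·3² = 9.00 m
Distance in phase 2 = 9.00 m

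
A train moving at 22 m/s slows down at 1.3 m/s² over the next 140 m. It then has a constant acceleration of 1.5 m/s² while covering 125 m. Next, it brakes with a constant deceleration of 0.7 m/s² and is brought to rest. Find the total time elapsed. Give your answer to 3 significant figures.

47.8 s

Phase 1 (decelerating): v₀ = 22.0 m/s, a = -1.3 m/s².
v² = v₀² + 2aΔx = 22.0² + 2·-1.3·140 = 120 → v = 11.0 m/s
t = (v − v₀)/a = (11.0 − 22.0)/-1.3 = 8.50 s

Phase 2 (accelerating): v₀ = 11.0 m/s, a = 1.5 m/s².
v² = v₀² + 2aΔx = 11.0² + 2·1.5·125 = 495 → v = 22.2 m/s
t = (v − v₀)/a = (22.2 − 11.0)/1.5 = 7.53 s

Phase 3 (decelerating): v₀ = 22.2 m/s, a = -0.7 m/s².
v = v₀ + at → t = (0 − 22.2) / -0.7 = 31.8 s
v² = v₀² + 2aΔx → Δx = (0² − 22.2²)/(2·-0.7) = 354 m
Total time = 8.50 + 7.53 + 31.8 = 47.8 s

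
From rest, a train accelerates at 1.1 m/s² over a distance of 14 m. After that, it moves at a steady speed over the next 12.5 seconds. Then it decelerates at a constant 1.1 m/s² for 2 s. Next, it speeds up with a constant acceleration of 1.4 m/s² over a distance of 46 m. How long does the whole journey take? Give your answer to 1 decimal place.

25.6 s

Phase 1 (accelerating): v₀ = 0 m/s, a = 1.1 m/s².
v² = v₀² + 2aΔx = 0² + 2·1.1·14 = 30.8 → v = 5.55 m/s
t = (v − v₀)/a = (5.55 − 0)/1.1 = 5.05 s

Phase 2 (constant speed): v₀ = 5.55 m/s, a = 0 m/s².
v = v₀ + at = 5.55 + (0)(12.5) = 5.55 m/s
Δx = v₀t + ½at² = 5.55·12.5 + 0.5·0·12.5² = 69.4 m

Phase 3 (decelerating): v₀ = 5.55 m/s, a = -1.1 m/s².
v = v₀ + at = 5.55 + (-1.1)(2) = 3.35 m/s
Δx = v₀t + ½at² = 5.55·2 + 0.5·-1.1·2² = 8.90 m

Phase 4 (accelerating): v₀ = 3.35 m/s, a = 1.4 m/s².
v² = v₀² + 2aΔx = 3.35² + 2·1.4·46 = 140 → v = 11.8 m/s
t = (v − v₀)/a = (11.8 − 3.35)/1.4 = 6.06 s
Total time = 5.05 + 12.5 + 2.00 + 6.06 = 25.6 s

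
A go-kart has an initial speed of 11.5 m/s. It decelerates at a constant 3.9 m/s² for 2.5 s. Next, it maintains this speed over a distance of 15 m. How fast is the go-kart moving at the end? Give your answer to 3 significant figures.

Phase 1 (decelerating): v₀ = 11.5 m/s, a = -3.9 m/s².
v = v₀ + at = 11.5 + (-3.9)(2.5) = 1.75 m/s
Δx = v₀t + ½at² = 11.5·2.5 + 0.5·-3.9·2.5² = 16.6 m

Phase 2 (constant speed): v₀ = 1.75 m/s, a = 0 m/s².
Constant speed: t = d/v = 15/1.75 = 8.57 s
Final speed = 1.75 m/s

1.75 m/s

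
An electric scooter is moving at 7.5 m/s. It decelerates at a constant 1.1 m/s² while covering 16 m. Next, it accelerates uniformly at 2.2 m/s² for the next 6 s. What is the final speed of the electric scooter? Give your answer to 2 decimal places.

17.79 m/s

Phase 1 (decelerating): v₀ = 7.50 m/s, a = -1.1 m/s².
v² = v₀² + 2aΔx = 7.50² + 2·-1.1·16 = 21.0 → v = 4.59 m/s
t = (v − v₀)/a = (4.59 − 7.50)/-1.1 = 2.65 s

Phase 2 (accelerating): v₀ = 4.59 m/s, a = 2.2 m/s².
v = v₀ + at = 4.59 + (2.2)(6) = 17.8 m/s
Δx = v₀t + ½at² = 4.59·6 + 0.5·2.2·6² = 67.1 m
Final speed = 17.8 m/s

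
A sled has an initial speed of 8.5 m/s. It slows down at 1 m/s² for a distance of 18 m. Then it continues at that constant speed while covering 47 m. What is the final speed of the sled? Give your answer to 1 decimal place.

6.0 m/s

Phase 1 (decelerating): v₀ = 8.50 m/s, a = -1 m/s².
v² = v₀² + 2aΔx = 8.50² + 2·-1·18 = 36.2 → v = 6.02 m/s
t = (v − v₀)/a = (6.02 − 8.50)/-1 = 2.48 s

Phase 2 (constant speed): v₀ = 6.02 m/s, a = 0 m/s².
Constant speed: t = d/v = 47/6.02 = 7.81 s
Final speed = 6.02 m/s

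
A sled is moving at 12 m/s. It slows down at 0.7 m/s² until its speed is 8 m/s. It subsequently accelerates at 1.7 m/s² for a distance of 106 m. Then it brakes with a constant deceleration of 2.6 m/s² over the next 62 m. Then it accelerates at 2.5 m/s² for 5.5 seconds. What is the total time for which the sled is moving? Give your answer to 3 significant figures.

Phase 1 (decelerating): v₀ = 12.0 m/s, a = -0.7 m/s².
v = v₀ + at → t = (8 − 12.0) / -0.7 = 5.71 s
v² = v₀² + 2aΔx → Δx = (8² − 12.0²)/(2·-0.7) = 57.1 m

Phase 2 (accelerating): v₀ = 8.00 m/s, a = 1.7 m/s².
v² = v₀² + 2aΔx = 8.00² + 2·1.7·106 = 424 → v = 20.6 m/s
t = (v − v₀)/a = (20.6 − 8.00)/1.7 = 7.41 s

Phase 3 (decelerating): v₀ = 20.6 m/s, a = -2.6 m/s².
v² = v₀² + 2aΔx = 20.6² + 2·-2.6·62 = 102 → v = 10.1 m/s
t = (v − v₀)/a = (10.1 − 20.6)/-2.6 = 4.04 s

Phase 4 (accelerating): v₀ = 10.1 m/s, a = 2.5 m/s².
v = v₀ + at = 10.1 + (2.5)(5.5) = 23.8 m/s
Δx = v₀t + ½at² = 10.1·5.5 + 0.5·2.5·5.5² = 93.4 m
Total time = 5.71 + 7.41 + 4.04 + 5.50 = 22.7 s

22.7 s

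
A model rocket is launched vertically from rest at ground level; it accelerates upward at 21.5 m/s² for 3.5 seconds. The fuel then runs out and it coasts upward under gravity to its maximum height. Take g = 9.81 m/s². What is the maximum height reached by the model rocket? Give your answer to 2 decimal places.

Phase 1 (powered ascent): v₀ = 0 m/s, a = 21.5 m/s².
v = v₀ + at = 0 + (21.5)(3.5) = 75.2 m/s
Δx = v₀t + ½at² = 0·3.5 + 0.5·21.5·3.5² = 132 m

Phase 2 (coasting upward): v₀ = 75.2 m/s, a = -9.81 m/s².
v = v₀ + at → t = (0 − 75.2) / -9.81 = 7.67 s
v² = v₀² + 2aΔx → Δx = (0² − 75.2²)/(2·-9.81) = 289 m
Maximum height = 132 + 289 = 420 m

420.30 m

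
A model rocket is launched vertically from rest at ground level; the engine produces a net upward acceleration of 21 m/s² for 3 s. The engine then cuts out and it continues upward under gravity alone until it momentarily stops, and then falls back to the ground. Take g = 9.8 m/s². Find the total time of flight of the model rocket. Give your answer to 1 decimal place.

17.2 s

Phase 1 (powered ascent): v₀ = 0 m/s, a = 21 m/s².
v = v₀ + at = 0 + (21)(3) = 63.0 m/s
Δx = v₀t + ½at² = 0·3 + 0.5·21·3² = 94.5 m

Phase 2 (coasting upward): v₀ = 63.0 m/s, a = -9.8 m/s².
v = v₀ + at → t = (0 − 63.0) / -9.8 = 6.43 s
v² = v₀² + 2aΔx → Δx = (0² − 63.0²)/(2·-9.8) = 202 m

Phase 3 (free fall): v₀ = 0 m/s, a = -9.8 m/s².
Falls 297 m from rest: t = √(2·297/9.8) = 7.79 s; v = g·t = 76.3 m/s.
Total time = 3.00 + 6.43 + 7.79 = 17.2 s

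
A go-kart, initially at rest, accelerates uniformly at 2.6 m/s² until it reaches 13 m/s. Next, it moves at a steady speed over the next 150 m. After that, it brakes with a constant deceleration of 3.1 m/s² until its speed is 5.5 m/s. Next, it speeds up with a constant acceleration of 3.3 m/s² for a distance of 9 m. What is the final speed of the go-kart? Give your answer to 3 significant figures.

9.47 m/s

Phase 1 (accelerating): v₀ = 0 m/s, a = 2.6 m/s².
v = v₀ + at → t = (13 − 0) / 2.6 = 5.00 s
v² = v₀² + 2aΔx → Δx = (13² − 0²)/(2·2.6) = 32.5 m

Phase 2 (constant speed): v₀ = 13.0 m/s, a = 0 m/s².
Constant speed: t = d/v = 150/13.0 = 11.5 s

Phase 3 (decelerating): v₀ = 13.0 m/s, a = -3.1 m/s².
v = v₀ + at → t = (5.5 − 13.0) / -3.1 = 2.42 s
v² = v₀² + 2aΔx → Δx = (5.5² − 13.0²)/(2·-3.1) = 22.4 m

Phase 4 (accelerating): v₀ = 5.50 m/s, a = 3.3 m/s².
v² = v₀² + 2aΔx = 5.50² + 2·3.3·9 = 89.7 → v = 9.47 m/s
t = (v − v₀)/a = (9.47 − 5.50)/3.3 = 1.20 s
Final speed = 9.47 m/s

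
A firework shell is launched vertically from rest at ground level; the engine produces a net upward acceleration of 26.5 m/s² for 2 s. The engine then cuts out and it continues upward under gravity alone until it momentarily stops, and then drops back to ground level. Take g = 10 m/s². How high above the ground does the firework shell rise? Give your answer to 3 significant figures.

Phase 1 (powered ascent): v₀ = 0 m/s, a = 26.5 m/s².
v = v₀ + at = 0 + (26.5)(2) = 53.0 m/s
Δx = v₀t + ½at² = 0·2 + 0.5·26.5·2² = 53.0 m

Phase 2 (coasting upward): v₀ = 53.0 m/s, a = -10 m/s².
v = v₀ + at → t = (0 − 53.0) / -10 = 5.30 s
v² = v₀² + 2aΔx → Δx = (0² − 53.0²)/(2·-10) = 140 m
Maximum height = 53.0 + 140 = 193 m

193 m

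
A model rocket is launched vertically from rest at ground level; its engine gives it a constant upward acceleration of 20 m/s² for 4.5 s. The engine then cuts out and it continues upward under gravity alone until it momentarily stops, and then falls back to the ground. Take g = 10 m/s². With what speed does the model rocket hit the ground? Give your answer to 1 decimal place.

Phase 1 (powered ascent): v₀ = 0 m/s, a = 20 m/s².
v = v₀ + at = 0 + (20)(4.5) = 90.0 m/s
Δx = v₀t + ½at² = 0·4.5 + 0.5·20·4.5² = 202 m

Phase 2 (coasting upward): v₀ = 90.0 m/s, a = -10 m/s².
v = v₀ + at → t = (0 − 90.0) / -10 = 9.00 s
v² = v₀² + 2aΔx → Δx = (0² − 90.0²)/(2·-10) = 405 m

Phase 3 (free fall): v₀ = 0 m/s, a = -10 m/s².
Falls 608 m from rest: t = √(2·608/10) = 11.0 s; v = g·t = 110 m/s.
Impact speed = 110 m/s

110.2 m/s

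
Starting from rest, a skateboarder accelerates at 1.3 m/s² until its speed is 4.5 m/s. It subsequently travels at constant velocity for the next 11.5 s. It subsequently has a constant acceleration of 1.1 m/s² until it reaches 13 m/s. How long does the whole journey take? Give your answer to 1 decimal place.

Phase 1 (accelerating): v₀ = 0 m/s, a = 1.3 m/s².
v = v₀ + at → t = (4.5 − 0) / 1.3 = 3.46 s
v² = v₀² + 2aΔx → Δx = (4.5² − 0²)/(2·1.3) = 7.79 m

Phase 2 (constant speed): v₀ = 4.50 m/s, a = 0 m/s².
v = v₀ + at = 4.50 + (0)(11.5) = 4.50 m/s
Δx = v₀t + ½at² = 4.50·11.5 + 0.5·0·11.5² = 51.8 m

Phase 3 (accelerating): v₀ = 4.50 m/s, a = 1.1 m/s².
v = v₀ + at → t = (13 − 4.50) / 1.1 = 7.73 s
v² = v₀² + 2aΔx → Δx = (13² − 4.50²)/(2·1.1) = 67.6 m
Total time = 3.46 + 11.5 + 7.73 = 22.7 s

22.7 s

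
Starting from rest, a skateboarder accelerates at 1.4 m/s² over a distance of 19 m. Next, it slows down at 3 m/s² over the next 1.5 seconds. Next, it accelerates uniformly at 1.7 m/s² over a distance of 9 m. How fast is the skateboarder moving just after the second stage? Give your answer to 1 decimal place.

2.8 m/s

Phase 1 (accelerating): v₀ = 0 m/s, a = 1.4 m/s².
v² = v₀² + 2aΔx = 0² + 2·1.4·19 = 53.2 → v = 7.29 m/s
t = (v − v₀)/a = (7.29 − 0)/1.4 = 5.21 s

Phase 2 (decelerating): v₀ = 7.29 m/s, a = -3 m/s².
v = v₀ + at = 7.29 + (-3)(1.5) = 2.79 m/s
Δx = v₀t + ½at² = 7.29·1.5 + 0.5·-3·1.5² = 7.57 m
Speed at end of phase 2 = 2.79 m/s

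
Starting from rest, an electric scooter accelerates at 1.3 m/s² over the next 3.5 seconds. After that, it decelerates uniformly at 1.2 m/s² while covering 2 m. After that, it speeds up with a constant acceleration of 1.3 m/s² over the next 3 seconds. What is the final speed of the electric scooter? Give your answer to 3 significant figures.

Phase 1 (accelerating): v₀ = 0 m/s, a = 1.3 m/s².
v = v₀ + at = 0 + (1.3)(3.5) = 4.55 m/s
Δx = v₀t + ½at² = 0·3.5 + 0.5·1.3·3.5² = 7.96 m

Phase 2 (decelerating): v₀ = 4.55 m/s, a = -1.2 m/s².
v² = v₀² + 2aΔx = 4.55² + 2·-1.2·2 = 15.9 → v = 3.99 m/s
t = (v − v₀)/a = (3.99 − 4.55)/-1.2 = 0.469 s

Phase 3 (accelerating): v₀ = 3.99 m/s, a = 1.3 m/s².
v = v₀ + at = 3.99 + (1.3)(3) = 7.89 m/s
Δx = v₀t + ½at² = 3.99·3 + 0.5·1.3·3² = 17.8 m
Final speed = 7.89 m/s

7.89 m/s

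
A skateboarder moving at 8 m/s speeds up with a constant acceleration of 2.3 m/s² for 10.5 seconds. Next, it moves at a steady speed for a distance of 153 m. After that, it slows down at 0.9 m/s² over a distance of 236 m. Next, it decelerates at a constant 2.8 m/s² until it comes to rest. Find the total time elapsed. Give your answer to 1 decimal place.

Phase 1 (accelerating): v₀ = 8.00 m/s, a = 2.3 m/s².
v = v₀ + at = 8.00 + (2.3)(10.5) = 32.1 m/s
Δx = v₀t + ½at² = 8.00·10.5 + 0.5·2.3·10.5² = 211 m

Phase 2 (constant speed): v₀ = 32.1 m/s, a = 0 m/s².
Constant speed: t = d/v = 153/32.1 = 4.76 s

Phase 3 (decelerating): v₀ = 32.1 m/s, a = -0.9 m/s².
v² = v₀² + 2aΔx = 32.1² + 2·-0.9·236 = 609 → v = 24.7 m/s
t = (v − v₀)/a = (24.7 − 32.1)/-0.9 = 8.31 s

Phase 4 (decelerating): v₀ = 24.7 m/s, a = -2.8 m/s².
v = v₀ + at → t = (0 − 24.7) / -2.8 = 8.81 s
v² = v₀² + 2aΔx → Δx = (0² − 24.7²)/(2·-2.8) = 109 m
Total time = 10.5 + 4.76 + 8.31 + 8.81 = 32.4 s

32.4 s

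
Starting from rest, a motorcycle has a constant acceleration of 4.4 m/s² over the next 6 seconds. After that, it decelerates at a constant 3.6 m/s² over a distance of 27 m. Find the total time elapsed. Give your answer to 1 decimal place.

Phase 1 (accelerating): v₀ = 0 m/s, a = 4.4 m/s².
v = v₀ + at = 0 + (4.4)(6) = 26.4 m/s
Δx = v₀t + ½at² = 0·6 + 0.5·4.4·6² = 79.2 m

Phase 2 (decelerating): v₀ = 26.4 m/s, a = -3.6 m/s².
v² = v₀² + 2aΔx = 26.4² + 2·-3.6·27 = 503 → v = 22.4 m/s
t = (v − v₀)/a = (22.4 − 26.4)/-3.6 = 1.11 s
Total time = 6.00 + 1.11 = 7.11 s

7.1 s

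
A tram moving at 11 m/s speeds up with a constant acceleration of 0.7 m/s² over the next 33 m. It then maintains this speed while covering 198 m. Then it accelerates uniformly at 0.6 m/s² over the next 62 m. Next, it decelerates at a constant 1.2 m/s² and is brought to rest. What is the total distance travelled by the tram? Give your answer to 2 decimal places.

393.67 m

Phase 1 (accelerating): v₀ = 11.0 m/s, a = 0.7 m/s².
v² = v₀² + 2aΔx = 11.0² + 2·0.7·33 = 167 → v = 12.9 m/s
t = (v − v₀)/a = (12.9 − 11.0)/0.7 = 2.76 s

Phase 2 (constant speed): v₀ = 12.9 m/s, a = 0 m/s².
Constant speed: t = d/v = 198/12.9 = 15.3 s

Phase 3 (accelerating): v₀ = 12.9 m/s, a = 0.6 m/s².
v² = v₀² + 2aΔx = 12.9² + 2·0.6·62 = 242 → v = 15.5 m/s
t = (v − v₀)/a = (15.5 − 12.9)/0.6 = 4.35 s

Phase 4 (decelerating): v₀ = 15.5 m/s, a = -1.2 m/s².
v = v₀ + at → t = (0 − 15.5) / -1.2 = 13.0 s
v² = v₀² + 2aΔx → Δx = (0² − 15.5²)/(2·-1.2) = 101 m
Total distance = 33.0 + 198 + 62.0 + 101 = 394 m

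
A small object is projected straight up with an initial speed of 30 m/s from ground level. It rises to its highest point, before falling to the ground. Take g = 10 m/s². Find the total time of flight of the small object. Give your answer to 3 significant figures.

6.00 s

Phase 1 (rising): v₀ = 30.0 m/s, a = -10 m/s².
v = v₀ + at → t = (0 − 30.0) / -10 = 3.00 s
v² = v₀² + 2aΔx → Δx = (0² − 30.0²)/(2·-10) = 45.0 m

Phase 2 (falling): v₀ = 0 m/s, a = -10 m/s².
Falls 45.0 m from rest: t = √(2·45.0/10) = 3.00 s; v = g·t = 30.0 m/s.
Total time = 3.00 + 3.00 = 6.00 s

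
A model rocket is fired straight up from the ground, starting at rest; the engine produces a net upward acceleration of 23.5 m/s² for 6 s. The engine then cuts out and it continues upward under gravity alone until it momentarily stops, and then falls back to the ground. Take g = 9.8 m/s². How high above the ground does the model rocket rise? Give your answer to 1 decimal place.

Phase 1 (powered ascent): v₀ = 0 m/s, a = 23.5 m/s².
v = v₀ + at = 0 + (23.5)(6) = 141 m/s
Δx = v₀t + ½at² = 0·6 + 0.5·23.5·6² = 423 m

Phase 2 (coasting upward): v₀ = 141 m/s, a = -9.8 m/s².
v = v₀ + at → t = (0 − 141) / -9.8 = 14.4 s
v² = v₀² + 2aΔx → Δx = (0² − 141²)/(2·-9.8) = 1010 m
Maximum height = 423 + 1010 = 1440 m

1437.3 m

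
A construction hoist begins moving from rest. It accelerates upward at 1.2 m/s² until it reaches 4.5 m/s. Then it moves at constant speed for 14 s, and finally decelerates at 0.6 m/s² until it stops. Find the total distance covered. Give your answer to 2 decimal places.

Phase 1 (accelerating): v₀ = 0 m/s, a = 1.2 m/s².
v = v₀ + at → t = (4.5 − 0) / 1.2 = 3.75 s
v² = v₀² + 2aΔx → Δx = (4.5² − 0²)/(2·1.2) = 8.44 m

Phase 2 (constant speed): v₀ = 4.50 m/s, a = 0 m/s².
v = v₀ + at = 4.50 + (0)(14) = 4.50 m/s
Δx = v₀t + ½at² = 4.50·14 + 0.5·0·14² = 63.0 m

Phase 3 (decelerating): v₀ = 4.50 m/s, a = -0.6 m/s².
v = v₀ + at → t = (0 − 4.50) / -0.6 = 7.50 s
v² = v₀² + 2aΔx → Δx = (0² − 4.50²)/(2·-0.6) = 16.9 m
Total distance = 8.44 + 63.0 + 16.9 = 88.3 m

88.31 m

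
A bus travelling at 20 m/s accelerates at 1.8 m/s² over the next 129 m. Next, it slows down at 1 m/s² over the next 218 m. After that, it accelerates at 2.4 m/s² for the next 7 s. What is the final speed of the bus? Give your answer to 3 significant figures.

Phase 1 (accelerating): v₀ = 20.0 m/s, a = 1.8 m/s².
v² = v₀² + 2aΔx = 20.0² + 2·1.8·129 = 864 → v = 29.4 m/s
t = (v − v₀)/a = (29.4 − 20.0)/1.8 = 5.22 s

Phase 2 (decelerating): v₀ = 29.4 m/s, a = -1 m/s².
v² = v₀² + 2aΔx = 29.4² + 2·-1·218 = 428 → v = 20.7 m/s
t = (v − v₀)/a = (20.7 − 29.4)/-1 = 8.70 s

Phase 3 (accelerating): v₀ = 20.7 m/s, a = 2.4 m/s².
v = v₀ + at = 20.7 + (2.4)(7) = 37.5 m/s
Δx = v₀t + ½at² = 20.7·7 + 0.5·2.4·7² = 204 m
Final speed = 37.5 m/s

37.5 m/s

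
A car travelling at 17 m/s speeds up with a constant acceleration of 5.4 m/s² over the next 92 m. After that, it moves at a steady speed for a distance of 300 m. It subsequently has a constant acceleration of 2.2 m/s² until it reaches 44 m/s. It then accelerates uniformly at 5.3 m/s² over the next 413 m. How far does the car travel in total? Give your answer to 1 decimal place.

953.5 m

Phase 1 (accelerating): v₀ = 17.0 m/s, a = 5.4 m/s².
v² = v₀² + 2aΔx = 17.0² + 2·5.4·92 = 1280 → v = 35.8 m/s
t = (v − v₀)/a = (35.8 − 17.0)/5.4 = 3.48 s

Phase 2 (constant speed): v₀ = 35.8 m/s, a = 0 m/s².
Constant speed: t = d/v = 300/35.8 = 8.38 s

Phase 3 (accelerating): v₀ = 35.8 m/s, a = 2.2 m/s².
v = v₀ + at → t = (44 − 35.8) / 2.2 = 3.72 s
v² = v₀² + 2aΔx → Δx = (44² − 35.8²)/(2·2.2) = 148 m

Phase 4 (accelerating): v₀ = 44.0 m/s, a = 5.3 m/s².
v² = v₀² + 2aΔx = 44.0² + 2·5.3·413 = 6310 → v = 79.5 m/s
t = (v − v₀)/a = (79.5 − 44.0)/5.3 = 6.69 s
Total distance = 92.0 + 300 + 148 + 413 = 954 m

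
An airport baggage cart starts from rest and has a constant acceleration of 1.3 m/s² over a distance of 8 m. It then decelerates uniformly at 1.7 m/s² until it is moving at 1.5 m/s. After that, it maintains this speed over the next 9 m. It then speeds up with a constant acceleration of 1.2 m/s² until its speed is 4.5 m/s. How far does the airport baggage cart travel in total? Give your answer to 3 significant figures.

30.0 m

Phase 1 (accelerating): v₀ = 0 m/s, a = 1.3 m/s².
v² = v₀² + 2aΔx = 0² + 2·1.3·8 = 20.8 → v = 4.56 m/s
t = (v − v₀)/a = (4.56 − 0)/1.3 = 3.51 s

Phase 2 (decelerating): v₀ = 4.56 m/s, a = -1.7 m/s².
v = v₀ + at → t = (1.5 − 4.56) / -1.7 = 1.80 s
v² = v₀² + 2aΔx → Δx = (1.5² − 4.56²)/(2·-1.7) = 5.46 m

Phase 3 (constant speed): v₀ = 1.50 m/s, a = 0 m/s².
Constant speed: t = d/v = 9/1.50 = 6.00 s

Phase 4 (accelerating): v₀ = 1.50 m/s, a = 1.2 m/s².
v = v₀ + at → t = (4.5 − 1.50) / 1.2 = 2.50 s
v² = v₀² + 2aΔx → Δx = (4.5² − 1.50²)/(2·1.2) = 7.50 m
Total distance = 8.00 + 5.46 + 9.00 + 7.50 = 30.0 m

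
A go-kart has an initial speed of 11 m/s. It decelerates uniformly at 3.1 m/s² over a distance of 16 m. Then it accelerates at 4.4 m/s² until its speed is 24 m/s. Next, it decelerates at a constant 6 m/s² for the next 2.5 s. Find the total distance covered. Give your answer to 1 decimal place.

Phase 1 (decelerating): v₀ = 11.0 m/s, a = -3.1 m/s².
v² = v₀² + 2aΔx = 11.0² + 2·-3.1·16 = 21.8 → v = 4.67 m/s
t = (v − v₀)/a = (4.67 − 11.0)/-3.1 = 2.04 s

Phase 2 (accelerating): v₀ = 4.67 m/s, a = 4.4 m/s².
v = v₀ + at → t = (24 − 4.67) / 4.4 = 4.39 s
v² = v₀² + 2aΔx → Δx = (24² − 4.67²)/(2·4.4) = 63.0 m

Phase 3 (decelerating): v₀ = 24.0 m/s, a = -6 m/s².
v = v₀ + at = 24.0 + (-6)(2.5) = 9.00 m/s
Δx = v₀t + ½at² = 24.0·2.5 + 0.5·-6·2.5² = 41.2 m
Total distance = 16.0 + 63.0 + 41.2 = 120 m

120.2 m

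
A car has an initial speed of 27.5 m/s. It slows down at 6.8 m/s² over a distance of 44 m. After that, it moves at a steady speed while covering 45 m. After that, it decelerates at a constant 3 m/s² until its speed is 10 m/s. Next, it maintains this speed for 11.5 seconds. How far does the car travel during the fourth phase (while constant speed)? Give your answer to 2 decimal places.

115.00 m

Phase 1 (decelerating): v₀ = 27.5 m/s, a = -6.8 m/s².
v² = v₀² + 2aΔx = 27.5² + 2·-6.8·44 = 158 → v = 12.6 m/s
t = (v − v₀)/a = (12.6 − 27.5)/-6.8 = 2.20 s

Phase 2 (constant speed): v₀ = 12.6 m/s, a = 0 m/s².
Constant speed: t = d/v = 45/12.6 = 3.58 s

Phase 3 (decelerating): v₀ = 12.6 m/s, a = -3 m/s².
v = v₀ + at → t = (10 − 12.6) / -3 = 0.855 s
v² = v₀² + 2aΔx → Δx = (10² − 12.6²)/(2·-3) = 9.64 m

Phase 4 (constant speed): v₀ = 10.0 m/s, a = 0 m/s².
v = v₀ + at = 10.0 + (0)(11.5) = 10.0 m/s
Δx = v₀t + ½at² = 10.0·11.5 + 0.5·0·11.5² = 115 m
Distance in phase 4 = 115 m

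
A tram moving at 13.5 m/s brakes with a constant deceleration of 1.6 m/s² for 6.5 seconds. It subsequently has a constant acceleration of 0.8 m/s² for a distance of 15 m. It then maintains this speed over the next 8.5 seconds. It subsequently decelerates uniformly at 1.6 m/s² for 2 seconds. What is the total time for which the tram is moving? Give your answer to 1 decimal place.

Phase 1 (decelerating): v₀ = 13.5 m/s, a = -1.6 m/s².
v = v₀ + at = 13.5 + (-1.6)(6.5) = 3.10 m/s
Δx = v₀t + ½at² = 13.5·6.5 + 0.5·-1.6·6.5² = 53.9 m

Phase 2 (accelerating): v₀ = 3.10 m/s, a = 0.8 m/s².
v² = v₀² + 2aΔx = 3.10² + 2·0.8·15 = 33.6 → v = 5.80 m/s
t = (v − v₀)/a = (5.80 − 3.10)/0.8 = 3.37 s

Phase 3 (constant speed): v₀ = 5.80 m/s, a = 0 m/s².
v = v₀ + at = 5.80 + (0)(8.5) = 5.80 m/s
Δx = v₀t + ½at² = 5.80·8.5 + 0.5·0·8.5² = 49.3 m

Phase 4 (decelerating): v₀ = 5.80 m/s, a = -1.6 m/s².
v = v₀ + at = 5.80 + (-1.6)(2) = 2.60 m/s
Δx = v₀t + ½at² = 5.80·2 + 0.5·-1.6·2² = 8.39 m
Total time = 6.50 + 3.37 + 8.50 + 2.00 = 20.4 s

20.4 s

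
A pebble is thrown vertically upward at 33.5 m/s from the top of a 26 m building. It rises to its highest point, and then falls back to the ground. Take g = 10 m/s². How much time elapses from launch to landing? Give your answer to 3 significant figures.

Phase 1 (rising): v₀ = 33.5 m/s, a = -10 m/s².
v = v₀ + at → t = (0 − 33.5) / -10 = 3.35 s
v² = v₀² + 2aΔx → Δx = (0² − 33.5²)/(2·-10) = 56.1 m

Phase 2 (falling): v₀ = 0 m/s, a = -10 m/s².
Falls 82.1 m from rest: t = √(2·82.1/10) = 4.05 s; v = g·t = 40.5 m/s.
Total time = 3.35 + 4.05 = 7.40 s

7.40 s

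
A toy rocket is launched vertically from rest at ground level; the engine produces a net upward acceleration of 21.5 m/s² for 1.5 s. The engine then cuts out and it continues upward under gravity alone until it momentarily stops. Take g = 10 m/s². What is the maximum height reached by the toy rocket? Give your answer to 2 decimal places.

Phase 1 (powered ascent): v₀ = 0 m/s, a = 21.5 m/s².
v = v₀ + at = 0 + (21.5)(1.5) = 32.2 m/s
Δx = v₀t + ½at² = 0·1.5 + 0.5·21.5·1.5² = 24.2 m

Phase 2 (coasting upward): v₀ = 32.2 m/s, a = -10 m/s².
v = v₀ + at → t = (0 − 32.2) / -10 = 3.23 s
v² = v₀² + 2aΔx → Δx = (0² − 32.2²)/(2·-10) = 52.0 m
Maximum height = 24.2 + 52.0 = 76.2 m

76.19 m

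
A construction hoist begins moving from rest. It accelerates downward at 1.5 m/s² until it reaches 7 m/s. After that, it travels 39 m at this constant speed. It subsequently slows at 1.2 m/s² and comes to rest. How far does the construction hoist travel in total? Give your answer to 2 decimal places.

Phase 1 (accelerating): v₀ = 0 m/s, a = 1.5 m/s².
v = v₀ + at → t = (7 − 0) / 1.5 = 4.67 s
v² = v₀² + 2aΔx → Δx = (7² − 0²)/(2·1.5) = 16.3 m

Phase 2 (constant speed): v₀ = 7.00 m/s, a = 0 m/s².
Constant speed: t = d/v = 39/7.00 = 5.57 s

Phase 3 (decelerating): v₀ = 7.00 m/s, a = -1.2 m/s².
v = v₀ + at → t = (0 − 7.00) / -1.2 = 5.83 s
v² = v₀² + 2aΔx → Δx = (0² − 7.00²)/(2·-1.2) = 20.4 m
Total distance = 16.3 + 39.0 + 20.4 = 75.8 m

75.75 m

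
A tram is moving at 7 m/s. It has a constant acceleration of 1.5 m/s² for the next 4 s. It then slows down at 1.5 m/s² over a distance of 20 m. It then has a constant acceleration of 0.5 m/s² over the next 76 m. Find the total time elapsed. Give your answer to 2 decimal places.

12.03 s

Phase 1 (accelerating): v₀ = 7.00 m/s, a = 1.5 m/s².
v = v₀ + at = 7.00 + (1.5)(4) = 13.0 m/s
Δx = v₀t + ½at² = 7.00·4 + 0.5·1.5·4² = 40.0 m

Phase 2 (decelerating): v₀ = 13.0 m/s, a = -1.5 m/s².
v² = v₀² + 2aΔx = 13.0² + 2·-1.5·20 = 109 → v = 10.4 m/s
t = (v − v₀)/a = (10.4 − 13.0)/-1.5 = 1.71 s

Phase 3 (accelerating): v₀ = 10.4 m/s, a = 0.5 m/s².
v² = v₀² + 2aΔx = 10.4² + 2·0.5·76 = 185 → v = 13.6 m/s
t = (v − v₀)/a = (13.6 − 10.4)/0.5 = 6.32 s
Total time = 4.00 + 1.71 + 6.32 = 12.0 s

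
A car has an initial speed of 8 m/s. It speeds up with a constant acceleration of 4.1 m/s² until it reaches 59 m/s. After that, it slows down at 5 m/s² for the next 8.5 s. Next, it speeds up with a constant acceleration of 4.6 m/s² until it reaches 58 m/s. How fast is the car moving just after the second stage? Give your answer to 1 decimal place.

16.5 m/s

Phase 1 (accelerating): v₀ = 8.00 m/s, a = 4.1 m/s².
v = v₀ + at → t = (59 − 8.00) / 4.1 = 12.4 s
v² = v₀² + 2aΔx → Δx = (59² − 8.00²)/(2·4.1) = 417 m

Phase 2 (decelerating): v₀ = 59.0 m/s, a = -5 m/s².
v = v₀ + at = 59.0 + (-5)(8.5) = 16.5 m/s
Δx = v₀t + ½at² = 59.0·8.5 + 0.5·-5·8.5² = 321 m
Speed at end of phase 2 = 16.5 m/s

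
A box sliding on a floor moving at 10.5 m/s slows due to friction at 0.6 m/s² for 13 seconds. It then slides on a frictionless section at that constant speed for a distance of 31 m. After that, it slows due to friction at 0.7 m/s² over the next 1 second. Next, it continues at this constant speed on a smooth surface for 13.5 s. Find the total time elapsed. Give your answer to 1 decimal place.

Phase 1 (decelerating): v₀ = 10.5 m/s, a = -0.6 m/s².
v = v₀ + at = 10.5 + (-0.6)(13) = 2.70 m/s
Δx = v₀t + ½at² = 10.5·13 + 0.5·-0.6·13² = 85.8 m

Phase 2 (constant speed): v₀ = 2.70 m/s, a = 0 m/s².
Constant speed: t = d/v = 31/2.70 = 11.5 s

Phase 3 (decelerating): v₀ = 2.70 m/s, a = -0.7 m/s².
v = v₀ + at = 2.70 + (-0.7)(1) = 2.00 m/s
Δx = v₀t + ½at² = 2.70·1 + 0.5·-0.7·1² = 2.35 m

Phase 4 (constant speed): v₀ = 2.00 m/s, a = 0 m/s².
v = v₀ + at = 2.00 + (0)(13.5) = 2.00 m/s
Δx = v₀t + ½at² = 2.00·13.5 + 0.5·0·13.5² = 27.0 m
Total time = 13.0 + 11.5 + 1.00 + 13.5 = 39.0 s

39.0 s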